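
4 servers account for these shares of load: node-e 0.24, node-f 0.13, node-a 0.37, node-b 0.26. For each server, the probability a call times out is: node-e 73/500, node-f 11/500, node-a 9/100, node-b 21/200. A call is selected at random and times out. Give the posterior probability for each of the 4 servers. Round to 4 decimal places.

Unnormalized posteriors (prior × likelihood):
  node-e: 0.24 × 0.146 = 0.03504
  node-f: 0.13 × 0.022 = 0.00286
  node-a: 0.37 × 0.09 = 0.0333
  node-b: 0.26 × 0.105 = 0.0273
Total = 0.0985.
P(node-e | timeout) = 0.03504/0.0985 ≈ 0.3557
P(node-f | timeout) = 0.00286/0.0985 ≈ 0.0290
P(node-a | timeout) = 0.0333/0.0985 ≈ 0.3381
P(node-b | timeout) = 0.0273/0.0985 ≈ 0.2772

node-e 0.3557, node-f 0.0290, node-a 0.3381, node-b 0.2772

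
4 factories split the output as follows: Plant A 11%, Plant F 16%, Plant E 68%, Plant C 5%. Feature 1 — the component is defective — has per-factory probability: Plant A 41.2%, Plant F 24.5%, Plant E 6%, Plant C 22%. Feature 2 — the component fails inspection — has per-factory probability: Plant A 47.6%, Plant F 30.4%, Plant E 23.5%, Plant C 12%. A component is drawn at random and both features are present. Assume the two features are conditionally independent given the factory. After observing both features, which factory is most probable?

By Bayes' rule, posterior ∝ prior × likelihood:
  Plant A: 0.11 × 0.412 × 0.476 = 0.02157232
  Plant F: 0.16 × 0.245 × 0.304 = 0.0119168
  Plant E: 0.68 × 0.06 × 0.235 = 0.009588
  Plant C: 0.05 × 0.22 × 0.12 = 0.00132
Total = 0.04439712.
Largest term belongs to Plant A, so Plant A is most probable.

Plant A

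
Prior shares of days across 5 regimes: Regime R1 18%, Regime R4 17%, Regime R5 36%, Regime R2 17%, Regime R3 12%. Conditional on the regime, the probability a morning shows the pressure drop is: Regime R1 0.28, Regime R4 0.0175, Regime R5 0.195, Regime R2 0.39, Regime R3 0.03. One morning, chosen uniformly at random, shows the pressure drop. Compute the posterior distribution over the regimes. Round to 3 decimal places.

Regime R1 0.260, Regime R4 0.015, Regime R5 0.363, Regime R2 0.343, Regime R3 0.019

Prior × likelihood for each hypothesis:
  Regime R1: 0.18 × 0.28 = 0.0504
  Regime R4: 0.17 × 0.0175 = 0.002975
  Regime R5: 0.36 × 0.195 = 0.0702
  Regime R2: 0.17 × 0.39 = 0.0663
  Regime R3: 0.12 × 0.03 = 0.0036
Sum = 0.193475.
P(Regime R1 | drop) = 0.0504/0.193475 ≈ 0.260
P(Regime R4 | drop) = 0.002975/0.193475 ≈ 0.015
P(Regime R5 | drop) = 0.0702/0.193475 ≈ 0.363
P(Regime R2 | drop) = 0.0663/0.193475 ≈ 0.343
P(Regime R3 | drop) = 0.0036/0.193475 ≈ 0.019
(Check: 0.260+0.015+0.363+0.343+0.019 = 1.000.)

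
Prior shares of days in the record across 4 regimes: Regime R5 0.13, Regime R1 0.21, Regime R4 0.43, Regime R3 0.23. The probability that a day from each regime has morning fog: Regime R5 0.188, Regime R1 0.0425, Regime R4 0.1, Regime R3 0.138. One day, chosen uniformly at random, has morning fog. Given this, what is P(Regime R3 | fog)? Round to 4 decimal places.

Prior × likelihood for each hypothesis:
  Regime R5: 0.13 × 0.188 = 0.02444
  Regime R1: 0.21 × 0.0425 = 0.008925
  Regime R4: 0.43 × 0.1 = 0.043
  Regime R3: 0.23 × 0.138 = 0.03174
Total = 0.108105.
P(Regime R3 | evidence) = 0.03174 / 0.108105 ≈ 0.2936.

0.2936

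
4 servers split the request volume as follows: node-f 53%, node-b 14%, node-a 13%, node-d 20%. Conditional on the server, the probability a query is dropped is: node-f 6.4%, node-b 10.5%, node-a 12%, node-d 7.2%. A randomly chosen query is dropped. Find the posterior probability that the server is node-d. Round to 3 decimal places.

0.183

By Bayes' rule, posterior ∝ prior × likelihood:
  node-f: 0.53 × 0.064 = 0.03392
  node-b: 0.14 × 0.105 = 0.0147
  node-a: 0.13 × 0.12 = 0.0156
  node-d: 0.2 × 0.072 = 0.0144
Normalizing constant = 0.07862.
P(node-d | evidence) = 0.0144 / 0.07862 ≈ 0.183.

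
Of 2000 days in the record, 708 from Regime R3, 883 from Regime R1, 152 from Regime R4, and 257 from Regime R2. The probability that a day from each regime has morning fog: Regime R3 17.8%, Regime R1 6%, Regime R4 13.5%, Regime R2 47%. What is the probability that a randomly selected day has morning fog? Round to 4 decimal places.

0.1602

Unnormalized posteriors (prior × likelihood):
  Regime R3: 0.354 × 0.178 = 0.063012
  Regime R1: 0.4415 × 0.06 = 0.02649
  Regime R4: 0.076 × 0.135 = 0.01026
  Regime R2: 0.1285 × 0.47 = 0.060395
P(fog) = 0.063012 + 0.02649 + 0.01026 + 0.060395 = 0.160157 → 0.1602.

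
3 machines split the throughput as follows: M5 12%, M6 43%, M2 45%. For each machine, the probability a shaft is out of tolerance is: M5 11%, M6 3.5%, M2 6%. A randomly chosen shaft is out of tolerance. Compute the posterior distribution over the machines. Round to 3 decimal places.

Prior × likelihood for each hypothesis:
  M5: 0.12 × 0.11 = 0.0132
  M6: 0.43 × 0.035 = 0.01505
  M2: 0.45 × 0.06 = 0.027
Normalizing constant = 0.05525.
P(M5 | oversize) = 0.0132/0.05525 ≈ 0.239
P(M6 | oversize) = 0.01505/0.05525 ≈ 0.272
P(M2 | oversize) = 0.027/0.05525 ≈ 0.489

M5 0.239, M6 0.272, M2 0.489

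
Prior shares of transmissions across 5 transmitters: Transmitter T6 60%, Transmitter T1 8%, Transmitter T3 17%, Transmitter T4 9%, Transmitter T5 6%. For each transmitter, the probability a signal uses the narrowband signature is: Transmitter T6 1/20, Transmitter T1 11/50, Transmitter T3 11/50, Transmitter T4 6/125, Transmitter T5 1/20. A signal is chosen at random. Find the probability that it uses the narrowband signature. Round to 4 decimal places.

Compute prior × likelihood for every hypothesis:
  Transmitter T6: 0.6 × 0.05 = 0.03
  Transmitter T1: 0.08 × 0.22 = 0.0176
  Transmitter T3: 0.17 × 0.22 = 0.0374
  Transmitter T4: 0.09 × 0.048 = 0.00432
  Transmitter T5: 0.06 × 0.05 = 0.003
P(narrowband) = 0.03 + 0.0176 + 0.0374 + 0.00432 + 0.003 = 0.09232 → 0.0923.

0.0923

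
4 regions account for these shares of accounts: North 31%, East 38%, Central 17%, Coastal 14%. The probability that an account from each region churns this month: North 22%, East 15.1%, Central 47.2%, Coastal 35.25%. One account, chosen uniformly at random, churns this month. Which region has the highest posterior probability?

Unnormalized posteriors (prior × likelihood):
  North: 0.31 × 0.22 = 0.0682
  East: 0.38 × 0.151 = 0.05738
  Central: 0.17 × 0.472 = 0.08024
  Coastal: 0.14 × 0.3525 = 0.04935
Sum = 0.25517.
Largest term belongs to Central, so Central is most probable.

Central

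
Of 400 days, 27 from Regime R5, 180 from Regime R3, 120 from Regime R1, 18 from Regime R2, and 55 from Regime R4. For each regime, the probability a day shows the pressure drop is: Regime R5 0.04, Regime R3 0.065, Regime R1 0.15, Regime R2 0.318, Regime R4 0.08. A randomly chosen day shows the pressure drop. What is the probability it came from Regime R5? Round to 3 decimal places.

Compute prior × likelihood for every hypothesis:
  Regime R5: 0.0675 × 0.04 = 0.0027
  Regime R3: 0.45 × 0.065 = 0.02925
  Regime R1: 0.3 × 0.15 = 0.045
  Regime R2: 0.045 × 0.318 = 0.01431
  Regime R4: 0.1375 × 0.08 = 0.011
Sum = 0.10226.
P(Regime R5 | evidence) = 0.0027 / 0.10226 ≈ 0.026.

0.026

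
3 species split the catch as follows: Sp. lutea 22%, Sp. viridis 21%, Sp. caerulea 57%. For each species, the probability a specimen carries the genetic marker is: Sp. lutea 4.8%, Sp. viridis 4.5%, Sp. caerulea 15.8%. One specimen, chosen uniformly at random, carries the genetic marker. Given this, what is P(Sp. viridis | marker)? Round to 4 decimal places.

Unnormalized posteriors (prior × likelihood):
  Sp. lutea: 0.22 × 0.048 = 0.01056
  Sp. viridis: 0.21 × 0.045 = 0.00945
  Sp. caerulea: 0.57 × 0.158 = 0.09006
Sum = 0.11007.
P(Sp. viridis | evidence) = 0.00945 / 0.11007 ≈ 0.0859.

0.0859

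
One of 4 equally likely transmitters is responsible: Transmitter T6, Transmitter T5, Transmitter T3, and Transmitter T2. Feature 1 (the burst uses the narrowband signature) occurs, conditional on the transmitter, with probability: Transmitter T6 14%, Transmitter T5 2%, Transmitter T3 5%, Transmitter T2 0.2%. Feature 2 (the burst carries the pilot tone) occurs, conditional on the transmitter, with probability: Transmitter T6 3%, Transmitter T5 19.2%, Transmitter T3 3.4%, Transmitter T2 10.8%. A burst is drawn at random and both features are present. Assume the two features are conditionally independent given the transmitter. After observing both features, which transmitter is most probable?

Transmitter T6

With a uniform prior (1/4 each), posterior ∝ likelihood:
  Transmitter T6: 0.14 × 0.03 = 0.0042
  Transmitter T5: 0.02 × 0.192 = 0.00384
  Transmitter T3: 0.05 × 0.034 = 0.0017
  Transmitter T2: 0.002 × 0.108 = 0.000216
Normalizing constant = 0.009956.
Largest term belongs to Transmitter T6, so Transmitter T6 is most probable.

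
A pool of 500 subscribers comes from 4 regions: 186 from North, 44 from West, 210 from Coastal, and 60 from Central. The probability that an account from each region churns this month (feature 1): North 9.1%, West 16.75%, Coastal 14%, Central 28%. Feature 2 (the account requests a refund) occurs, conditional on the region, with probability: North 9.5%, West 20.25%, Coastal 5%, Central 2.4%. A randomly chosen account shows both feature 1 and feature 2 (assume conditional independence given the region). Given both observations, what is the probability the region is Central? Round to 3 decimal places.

Prior × likelihood for each hypothesis:
  North: 0.372 × 0.091 × 0.095 = 0.00321594
  West: 0.088 × 0.1675 × 0.2025 = 0.00298485
  Coastal: 0.42 × 0.14 × 0.05 = 0.00294
  Central: 0.12 × 0.28 × 0.024 = 0.0008064
Sum = 0.00994719.
P(Central | evidence) = 0.0008064 / 0.00994719 ≈ 0.081.

0.081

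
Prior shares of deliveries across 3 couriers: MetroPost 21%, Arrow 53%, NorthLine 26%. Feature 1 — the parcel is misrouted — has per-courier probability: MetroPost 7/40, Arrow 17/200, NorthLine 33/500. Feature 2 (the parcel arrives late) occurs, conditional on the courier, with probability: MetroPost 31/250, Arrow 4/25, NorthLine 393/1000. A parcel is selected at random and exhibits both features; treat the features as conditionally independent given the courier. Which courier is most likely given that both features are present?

Arrow

Prior × likelihood for each hypothesis:
  MetroPost: 0.21 × 0.175 × 0.124 = 0.004557
  Arrow: 0.53 × 0.085 × 0.16 = 0.007208
  NorthLine: 0.26 × 0.066 × 0.393 = 0.00674388
Total = 0.01850888.
Largest term belongs to Arrow, so Arrow is most probable.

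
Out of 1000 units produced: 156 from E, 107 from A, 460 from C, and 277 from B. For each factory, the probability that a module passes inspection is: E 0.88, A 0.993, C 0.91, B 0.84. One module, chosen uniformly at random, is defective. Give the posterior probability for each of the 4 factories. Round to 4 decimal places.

Taking complements, P(defective | each) = E 0.12, A 0.007, C 0.09, B 0.16.
Compute prior × likelihood for every hypothesis:
  E: 0.156 × 0.12 = 0.01872
  A: 0.107 × 0.007 = 0.000749
  C: 0.46 × 0.09 = 0.0414
  B: 0.277 × 0.16 = 0.04432
Total = 0.105189.
P(E | defective) = 0.01872/0.105189 ≈ 0.1780
P(A | defective) = 0.000749/0.105189 ≈ 0.0071
P(C | defective) = 0.0414/0.105189 ≈ 0.3936
P(B | defective) = 0.04432/0.105189 ≈ 0.4213

E 0.1780, A 0.0071, C 0.3936, B 0.4213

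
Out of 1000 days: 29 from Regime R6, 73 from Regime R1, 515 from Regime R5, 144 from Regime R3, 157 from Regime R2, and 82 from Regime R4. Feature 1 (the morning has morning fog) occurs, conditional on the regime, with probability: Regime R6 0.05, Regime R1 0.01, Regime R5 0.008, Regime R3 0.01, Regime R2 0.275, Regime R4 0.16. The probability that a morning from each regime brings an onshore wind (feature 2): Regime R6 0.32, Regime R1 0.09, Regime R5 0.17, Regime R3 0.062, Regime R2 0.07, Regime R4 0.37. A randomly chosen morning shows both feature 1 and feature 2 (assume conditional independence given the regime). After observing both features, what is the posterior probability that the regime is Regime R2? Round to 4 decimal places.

By Bayes' rule, posterior ∝ prior × likelihood:
  Regime R6: 0.029 × 0.05 × 0.32 = 0.000464
  Regime R1: 0.073 × 0.01 × 0.09 = 0.0000657
  Regime R5: 0.515 × 0.008 × 0.17 = 0.0007004
  Regime R3: 0.144 × 0.01 × 0.062 = 0.00008928
  Regime R2: 0.157 × 0.275 × 0.07 = 0.00302225
  Regime R4: 0.082 × 0.16 × 0.37 = 0.0048544
Normalizing constant = 0.00919603.
P(Regime R2 | evidence) = 0.00302225 / 0.00919603 ≈ 0.3286.

0.3286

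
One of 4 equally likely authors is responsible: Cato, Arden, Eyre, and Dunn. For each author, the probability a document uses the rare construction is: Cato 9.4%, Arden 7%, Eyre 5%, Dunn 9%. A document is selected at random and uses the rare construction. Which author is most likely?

With a uniform prior (1/4 each), posterior ∝ likelihood:
  Cato: 0.094
  Arden: 0.07
  Eyre: 0.05
  Dunn: 0.09
Normalizing constant = 0.304.
Largest term belongs to Cato, so Cato is most probable.

Cato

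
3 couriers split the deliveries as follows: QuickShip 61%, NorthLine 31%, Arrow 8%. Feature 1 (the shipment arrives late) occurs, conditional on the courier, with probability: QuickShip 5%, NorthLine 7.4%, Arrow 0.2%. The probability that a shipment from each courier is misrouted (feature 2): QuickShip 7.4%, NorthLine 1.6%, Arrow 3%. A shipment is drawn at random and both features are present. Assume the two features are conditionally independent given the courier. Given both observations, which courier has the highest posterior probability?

QuickShip

Prior × likelihood for each hypothesis:
  QuickShip: 0.61 × 0.05 × 0.074 = 0.002257
  NorthLine: 0.31 × 0.074 × 0.016 = 0.00036704
  Arrow: 0.08 × 0.002 × 0.03 = 0.0000048
Normalizing constant = 0.00262884.
Largest term belongs to QuickShip, so QuickShip is most probable.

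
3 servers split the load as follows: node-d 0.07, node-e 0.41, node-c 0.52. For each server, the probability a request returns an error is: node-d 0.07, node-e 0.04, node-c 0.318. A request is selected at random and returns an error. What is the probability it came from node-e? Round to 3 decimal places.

Prior × likelihood for each hypothesis:
  node-d: 0.07 × 0.07 = 0.0049
  node-e: 0.41 × 0.04 = 0.0164
  node-c: 0.52 × 0.318 = 0.16536
Total = 0.18666.
P(node-e | evidence) = 0.0164 / 0.18666 ≈ 0.088.

0.088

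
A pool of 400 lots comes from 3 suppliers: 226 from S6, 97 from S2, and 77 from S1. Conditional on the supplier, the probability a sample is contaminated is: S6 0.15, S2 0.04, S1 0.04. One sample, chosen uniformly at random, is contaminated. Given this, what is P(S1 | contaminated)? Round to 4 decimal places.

Compute prior × likelihood for every hypothesis:
  S6: 0.565 × 0.15 = 0.08475
  S2: 0.2425 × 0.04 = 0.0097
  S1: 0.1925 × 0.04 = 0.0077
Sum = 0.10215.
P(S1 | evidence) = 0.0077 / 0.10215 ≈ 0.0754.

0.0754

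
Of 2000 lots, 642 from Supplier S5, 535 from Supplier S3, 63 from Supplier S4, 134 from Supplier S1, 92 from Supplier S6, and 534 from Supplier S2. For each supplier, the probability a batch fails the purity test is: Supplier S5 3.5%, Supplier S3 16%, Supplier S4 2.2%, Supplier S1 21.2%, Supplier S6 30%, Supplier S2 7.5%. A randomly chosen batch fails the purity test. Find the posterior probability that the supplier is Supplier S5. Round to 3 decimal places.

0.109

Compute prior × likelihood for every hypothesis:
  Supplier S5: 0.321 × 0.035 = 0.011235
  Supplier S3: 0.2675 × 0.16 = 0.0428
  Supplier S4: 0.0315 × 0.022 = 0.000693
  Supplier S1: 0.067 × 0.212 = 0.014204
  Supplier S6: 0.046 × 0.3 = 0.0138
  Supplier S2: 0.267 × 0.075 = 0.020025
Normalizing constant = 0.102757.
P(Supplier S5 | evidence) = 0.011235 / 0.102757 ≈ 0.109.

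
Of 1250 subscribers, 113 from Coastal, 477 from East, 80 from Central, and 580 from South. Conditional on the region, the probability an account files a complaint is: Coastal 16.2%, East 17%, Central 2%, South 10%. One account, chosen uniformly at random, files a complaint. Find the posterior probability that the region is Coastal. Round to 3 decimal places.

0.115

By Bayes' rule, posterior ∝ prior × likelihood:
  Coastal: 0.0904 × 0.162 = 0.0146448
  East: 0.3816 × 0.17 = 0.064872
  Central: 0.064 × 0.02 = 0.00128
  South: 0.464 × 0.1 = 0.0464
Total = 0.1271968.
P(Coastal | evidence) = 0.0146448 / 0.1271968 ≈ 0.115.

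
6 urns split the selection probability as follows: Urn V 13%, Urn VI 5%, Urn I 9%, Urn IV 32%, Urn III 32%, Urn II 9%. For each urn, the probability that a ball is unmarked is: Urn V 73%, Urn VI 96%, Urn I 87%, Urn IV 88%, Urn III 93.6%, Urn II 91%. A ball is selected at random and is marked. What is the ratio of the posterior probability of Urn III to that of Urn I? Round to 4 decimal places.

1.7504

Taking complements, P(marked | each) = Urn V 0.27, Urn VI 0.04, Urn I 0.13, Urn IV 0.12, Urn III 0.064, Urn II 0.09.
By Bayes' rule, posterior ∝ prior × likelihood:
  Urn V: 0.13 × 0.27 = 0.0351
  Urn VI: 0.05 × 0.04 = 0.002
  Urn I: 0.09 × 0.13 = 0.0117
  Urn IV: 0.32 × 0.12 = 0.0384
  Urn III: 0.32 × 0.064 = 0.02048
  Urn II: 0.09 × 0.09 = 0.0081
Sum = 0.11578.
The ratio is 0.02048 / 0.0117 (the normalizer cancels) = 1.7504.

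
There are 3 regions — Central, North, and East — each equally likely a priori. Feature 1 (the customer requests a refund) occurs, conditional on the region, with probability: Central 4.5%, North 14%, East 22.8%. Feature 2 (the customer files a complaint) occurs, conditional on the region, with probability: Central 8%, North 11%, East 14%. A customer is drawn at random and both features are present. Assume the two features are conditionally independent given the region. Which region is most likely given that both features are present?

Since the prior is uniform, the posterior is proportional to the likelihood:
  Central: 0.045 × 0.08 = 0.0036
  North: 0.14 × 0.11 = 0.0154
  East: 0.228 × 0.14 = 0.03192
Total = 0.05092.
Largest term belongs to East, so East is most probable.

East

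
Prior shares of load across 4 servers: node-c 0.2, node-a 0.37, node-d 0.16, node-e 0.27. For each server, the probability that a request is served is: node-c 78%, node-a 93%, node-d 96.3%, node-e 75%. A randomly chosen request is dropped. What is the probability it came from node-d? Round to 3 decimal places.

Taking complements, P(dropped | each) = node-c 0.22, node-a 0.07, node-d 0.037, node-e 0.25.
By Bayes' rule, posterior ∝ prior × likelihood:
  node-c: 0.2 × 0.22 = 0.044
  node-a: 0.37 × 0.07 = 0.0259
  node-d: 0.16 × 0.037 = 0.00592
  node-e: 0.27 × 0.25 = 0.0675
Sum = 0.14332.
P(node-d | evidence) = 0.00592 / 0.14332 ≈ 0.041.

0.041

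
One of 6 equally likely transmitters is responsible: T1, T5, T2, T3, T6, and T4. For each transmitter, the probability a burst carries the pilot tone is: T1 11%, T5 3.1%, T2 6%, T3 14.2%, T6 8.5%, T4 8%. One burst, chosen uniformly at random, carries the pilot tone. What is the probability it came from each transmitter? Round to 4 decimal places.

With a uniform prior (1/6 each), posterior ∝ likelihood:
  T1: 0.11
  T5: 0.031
  T2: 0.06
  T3: 0.142
  T6: 0.085
  T4: 0.08
Normalizing constant = 0.508.
P(T1 | pilot) = 0.11/0.508 ≈ 0.2165
P(T5 | pilot) = 0.031/0.508 ≈ 0.0610
P(T2 | pilot) = 0.06/0.508 ≈ 0.1181
P(T3 | pilot) = 0.142/0.508 ≈ 0.2795
P(T6 | pilot) = 0.085/0.508 ≈ 0.1673
P(T4 | pilot) = 0.08/0.508 ≈ 0.1575

T1 0.2165, T5 0.0610, T2 0.1181, T3 0.2795, T6 0.1673, T4 0.1575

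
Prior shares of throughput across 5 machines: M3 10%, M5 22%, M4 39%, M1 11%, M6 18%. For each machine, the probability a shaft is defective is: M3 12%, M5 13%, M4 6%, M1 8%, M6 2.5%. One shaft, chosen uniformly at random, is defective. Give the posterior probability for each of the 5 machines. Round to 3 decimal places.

M3 0.155, M5 0.370, M4 0.303, M1 0.114, M6 0.058

Prior × likelihood for each hypothesis:
  M3: 0.1 × 0.12 = 0.012
  M5: 0.22 × 0.13 = 0.0286
  M4: 0.39 × 0.06 = 0.0234
  M1: 0.11 × 0.08 = 0.0088
  M6: 0.18 × 0.025 = 0.0045
Normalizing constant = 0.0773.
P(M3 | defective) = 0.012/0.0773 ≈ 0.155
P(M5 | defective) = 0.0286/0.0773 ≈ 0.370
P(M4 | defective) = 0.0234/0.0773 ≈ 0.303
P(M1 | defective) = 0.0088/0.0773 ≈ 0.114
P(M6 | defective) = 0.0045/0.0773 ≈ 0.058
(Check: 0.155+0.370+0.303+0.114+0.058 = 1.000.)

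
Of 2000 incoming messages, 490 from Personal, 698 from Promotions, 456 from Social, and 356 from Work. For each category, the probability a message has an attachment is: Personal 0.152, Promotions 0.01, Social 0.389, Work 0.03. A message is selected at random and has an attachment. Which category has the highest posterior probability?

Prior × likelihood for each hypothesis:
  Personal: 0.245 × 0.152 = 0.03724
  Promotions: 0.349 × 0.01 = 0.00349
  Social: 0.228 × 0.389 = 0.088692
  Work: 0.178 × 0.03 = 0.00534
Sum = 0.134762.
Largest term belongs to Social, so Social is most probable.

Social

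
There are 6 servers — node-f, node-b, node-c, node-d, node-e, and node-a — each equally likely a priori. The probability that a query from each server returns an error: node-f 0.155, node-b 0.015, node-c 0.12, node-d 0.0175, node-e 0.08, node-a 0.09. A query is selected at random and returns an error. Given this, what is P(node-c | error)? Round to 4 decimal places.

Since the prior is uniform, the posterior is proportional to the likelihood:
  node-f: 0.155
  node-b: 0.015
  node-c: 0.12
  node-d: 0.0175
  node-e: 0.08
  node-a: 0.09
Total = 0.4775.
P(node-c | evidence) = 0.12 / 0.4775 ≈ 0.2513.

0.2513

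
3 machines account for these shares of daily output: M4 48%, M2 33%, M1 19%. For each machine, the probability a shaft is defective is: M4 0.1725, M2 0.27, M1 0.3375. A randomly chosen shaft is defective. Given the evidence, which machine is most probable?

M2

Prior × likelihood for each hypothesis:
  M4: 0.48 × 0.1725 = 0.0828
  M2: 0.33 × 0.27 = 0.0891
  M1: 0.19 × 0.3375 = 0.064125
Total = 0.236025.
Largest term belongs to M2, so M2 is most probable.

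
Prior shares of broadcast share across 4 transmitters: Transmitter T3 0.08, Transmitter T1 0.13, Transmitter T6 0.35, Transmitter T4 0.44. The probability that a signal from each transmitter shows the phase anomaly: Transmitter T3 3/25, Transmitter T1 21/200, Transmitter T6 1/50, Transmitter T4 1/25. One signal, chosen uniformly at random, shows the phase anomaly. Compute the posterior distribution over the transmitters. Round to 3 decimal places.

Unnormalized posteriors (prior × likelihood):
  Transmitter T3: 0.08 × 0.12 = 0.0096
  Transmitter T1: 0.13 × 0.105 = 0.01365
  Transmitter T6: 0.35 × 0.02 = 0.007
  Transmitter T4: 0.44 × 0.04 = 0.0176
Total = 0.04785.
P(Transmitter T3 | anomaly) = 0.0096/0.04785 ≈ 0.201
P(Transmitter T1 | anomaly) = 0.01365/0.04785 ≈ 0.285
P(Transmitter T6 | anomaly) = 0.007/0.04785 ≈ 0.146
P(Transmitter T4 | anomaly) = 0.0176/0.04785 ≈ 0.368

Transmitter T3 0.201, Transmitter T1 0.285, Transmitter T6 0.146, Transmitter T4 0.368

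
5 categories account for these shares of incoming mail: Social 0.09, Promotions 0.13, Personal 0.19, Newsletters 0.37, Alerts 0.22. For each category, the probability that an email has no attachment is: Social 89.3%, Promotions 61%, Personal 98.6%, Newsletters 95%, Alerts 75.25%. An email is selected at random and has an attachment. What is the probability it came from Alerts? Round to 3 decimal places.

0.401

Taking complements, P(attachment | each) = Social 0.107, Promotions 0.39, Personal 0.014, Newsletters 0.05, Alerts 0.2475.
By Bayes' rule, posterior ∝ prior × likelihood:
  Social: 0.09 × 0.107 = 0.00963
  Promotions: 0.13 × 0.39 = 0.0507
  Personal: 0.19 × 0.014 = 0.00266
  Newsletters: 0.37 × 0.05 = 0.0185
  Alerts: 0.22 × 0.2475 = 0.05445
Sum = 0.13594.
P(Alerts | evidence) = 0.05445 / 0.13594 ≈ 0.401.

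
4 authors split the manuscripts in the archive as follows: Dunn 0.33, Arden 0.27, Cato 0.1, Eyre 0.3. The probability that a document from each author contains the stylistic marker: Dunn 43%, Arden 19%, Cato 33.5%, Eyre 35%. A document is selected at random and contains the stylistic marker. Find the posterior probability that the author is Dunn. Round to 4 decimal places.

Prior × likelihood for each hypothesis:
  Dunn: 0.33 × 0.43 = 0.1419
  Arden: 0.27 × 0.19 = 0.0513
  Cato: 0.1 × 0.335 = 0.0335
  Eyre: 0.3 × 0.35 = 0.105
Sum = 0.3317.
P(Dunn | evidence) = 0.1419 / 0.3317 ≈ 0.4278.

0.4278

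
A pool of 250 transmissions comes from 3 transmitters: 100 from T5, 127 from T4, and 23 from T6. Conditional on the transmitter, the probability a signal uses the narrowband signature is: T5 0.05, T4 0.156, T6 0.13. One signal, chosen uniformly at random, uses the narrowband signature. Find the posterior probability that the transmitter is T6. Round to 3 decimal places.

Unnormalized posteriors (prior × likelihood):
  T5: 0.4 × 0.05 = 0.02
  T4: 0.508 × 0.156 = 0.079248
  T6: 0.092 × 0.13 = 0.01196
Sum = 0.111208.
P(T6 | evidence) = 0.01196 / 0.111208 ≈ 0.108.

0.108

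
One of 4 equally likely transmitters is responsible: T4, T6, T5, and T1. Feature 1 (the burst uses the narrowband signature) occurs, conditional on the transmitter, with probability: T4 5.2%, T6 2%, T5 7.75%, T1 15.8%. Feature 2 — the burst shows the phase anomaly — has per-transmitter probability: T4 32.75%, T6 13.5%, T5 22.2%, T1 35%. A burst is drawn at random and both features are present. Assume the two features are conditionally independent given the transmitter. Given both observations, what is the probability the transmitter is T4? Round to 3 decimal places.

With a uniform prior (1/4 each), posterior ∝ likelihood:
  T4: 0.052 × 0.3275 = 0.01703
  T6: 0.02 × 0.135 = 0.0027
  T5: 0.0775 × 0.222 = 0.017205
  T1: 0.158 × 0.35 = 0.0553
Total = 0.092235.
P(T4 | evidence) = 0.01703 / 0.092235 ≈ 0.185.

0.185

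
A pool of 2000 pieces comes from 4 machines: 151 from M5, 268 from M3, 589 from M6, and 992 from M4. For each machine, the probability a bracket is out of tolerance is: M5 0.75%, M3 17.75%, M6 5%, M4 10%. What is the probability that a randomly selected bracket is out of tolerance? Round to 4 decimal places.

Prior × likelihood for each hypothesis:
  M5: 0.0755 × 0.0075 = 0.00056625
  M3: 0.134 × 0.1775 = 0.023785
  M6: 0.2945 × 0.05 = 0.014725
  M4: 0.496 × 0.1 = 0.0496
P(oversize) = 0.00056625 + 0.023785 + 0.014725 + 0.0496 = 0.08867625 → 0.0887.

0.0887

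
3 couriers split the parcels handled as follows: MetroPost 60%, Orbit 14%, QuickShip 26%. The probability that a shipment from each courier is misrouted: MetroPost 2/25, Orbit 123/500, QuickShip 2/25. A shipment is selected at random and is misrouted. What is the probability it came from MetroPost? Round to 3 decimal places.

0.465

By Bayes' rule, posterior ∝ prior × likelihood:
  MetroPost: 0.6 × 0.08 = 0.048
  Orbit: 0.14 × 0.246 = 0.03444
  QuickShip: 0.26 × 0.08 = 0.0208
Sum = 0.10324.
P(MetroPost | evidence) = 0.048 / 0.10324 ≈ 0.465.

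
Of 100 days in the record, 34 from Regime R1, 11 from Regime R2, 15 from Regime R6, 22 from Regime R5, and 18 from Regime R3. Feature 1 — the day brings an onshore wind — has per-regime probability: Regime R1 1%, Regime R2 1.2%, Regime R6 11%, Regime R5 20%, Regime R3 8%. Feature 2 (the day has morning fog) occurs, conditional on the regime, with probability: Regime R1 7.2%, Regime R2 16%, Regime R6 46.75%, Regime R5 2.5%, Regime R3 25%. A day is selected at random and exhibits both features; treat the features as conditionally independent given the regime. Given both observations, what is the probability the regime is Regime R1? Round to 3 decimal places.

Prior × likelihood for each hypothesis:
  Regime R1: 0.34 × 0.01 × 0.072 = 0.0002448
  Regime R2: 0.11 × 0.012 × 0.16 = 0.0002112
  Regime R6: 0.15 × 0.11 × 0.4675 = 0.00771375
  Regime R5: 0.22 × 0.2 × 0.025 = 0.0011
  Regime R3: 0.18 × 0.08 × 0.25 = 0.0036
Normalizing constant = 0.01286975.
P(Regime R1 | evidence) = 0.0002448 / 0.01286975 ≈ 0.019.

0.019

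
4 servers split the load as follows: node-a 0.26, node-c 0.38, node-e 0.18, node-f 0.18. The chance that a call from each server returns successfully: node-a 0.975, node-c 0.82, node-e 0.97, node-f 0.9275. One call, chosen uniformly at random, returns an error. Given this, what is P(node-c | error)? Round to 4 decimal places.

0.7327

Taking complements, P(error | each) = node-a 0.025, node-c 0.18, node-e 0.03, node-f 0.0725.
By Bayes' rule, posterior ∝ prior × likelihood:
  node-a: 0.26 × 0.025 = 0.0065
  node-c: 0.38 × 0.18 = 0.0684
  node-e: 0.18 × 0.03 = 0.0054
  node-f: 0.18 × 0.0725 = 0.01305
Sum = 0.09335.
P(node-c | evidence) = 0.0684 / 0.09335 ≈ 0.7327.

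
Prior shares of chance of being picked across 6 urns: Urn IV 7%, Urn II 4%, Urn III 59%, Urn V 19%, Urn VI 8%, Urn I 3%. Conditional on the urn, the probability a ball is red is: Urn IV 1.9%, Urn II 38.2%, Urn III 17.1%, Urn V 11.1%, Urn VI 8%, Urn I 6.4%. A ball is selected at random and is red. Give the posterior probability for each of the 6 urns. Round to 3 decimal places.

Urn IV 0.009, Urn II 0.104, Urn III 0.687, Urn V 0.144, Urn VI 0.044, Urn I 0.013

Unnormalized posteriors (prior × likelihood):
  Urn IV: 0.07 × 0.019 = 0.00133
  Urn II: 0.04 × 0.382 = 0.01528
  Urn III: 0.59 × 0.171 = 0.10089
  Urn V: 0.19 × 0.111 = 0.02109
  Urn VI: 0.08 × 0.08 = 0.0064
  Urn I: 0.03 × 0.064 = 0.00192
Normalizing constant = 0.14691.
P(Urn IV | red) = 0.00133/0.14691 ≈ 0.009
P(Urn II | red) = 0.01528/0.14691 ≈ 0.104
P(Urn III | red) = 0.10089/0.14691 ≈ 0.687
P(Urn V | red) = 0.02109/0.14691 ≈ 0.144
P(Urn VI | red) = 0.0064/0.14691 ≈ 0.044
P(Urn I | red) = 0.00192/0.14691 ≈ 0.013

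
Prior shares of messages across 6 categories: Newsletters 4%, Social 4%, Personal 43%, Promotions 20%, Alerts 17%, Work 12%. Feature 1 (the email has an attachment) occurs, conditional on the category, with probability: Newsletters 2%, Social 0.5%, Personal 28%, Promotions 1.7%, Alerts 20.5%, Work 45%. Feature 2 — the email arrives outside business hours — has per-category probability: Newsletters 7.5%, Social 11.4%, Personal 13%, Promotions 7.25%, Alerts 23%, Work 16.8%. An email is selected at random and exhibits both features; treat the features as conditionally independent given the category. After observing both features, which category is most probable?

Compute prior × likelihood for every hypothesis:
  Newsletters: 0.04 × 0.02 × 0.075 = 0.00006
  Social: 0.04 × 0.005 × 0.114 = 0.0000228
  Personal: 0.43 × 0.28 × 0.13 = 0.015652
  Promotions: 0.2 × 0.017 × 0.0725 = 0.0002465
  Alerts: 0.17 × 0.205 × 0.23 = 0.0080155
  Work: 0.12 × 0.45 × 0.168 = 0.009072
Sum = 0.0330688.
Largest term belongs to Personal, so Personal is most probable.

Personal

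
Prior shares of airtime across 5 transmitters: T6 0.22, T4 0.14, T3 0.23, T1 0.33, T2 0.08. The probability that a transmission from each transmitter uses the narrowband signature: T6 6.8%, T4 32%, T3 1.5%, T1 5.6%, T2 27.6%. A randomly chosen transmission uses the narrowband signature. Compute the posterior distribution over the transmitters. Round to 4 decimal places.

T6 0.1442, T4 0.4317, T3 0.0332, T1 0.1781, T2 0.2128

Prior × likelihood for each hypothesis:
  T6: 0.22 × 0.068 = 0.01496
  T4: 0.14 × 0.32 = 0.0448
  T3: 0.23 × 0.015 = 0.00345
  T1: 0.33 × 0.056 = 0.01848
  T2: 0.08 × 0.276 = 0.02208
Total = 0.10377.
P(T6 | narrowband) = 0.01496/0.10377 ≈ 0.1442
P(T4 | narrowband) = 0.0448/0.10377 ≈ 0.4317
P(T3 | narrowband) = 0.00345/0.10377 ≈ 0.0332
P(T1 | narrowband) = 0.01848/0.10377 ≈ 0.1781
P(T2 | narrowband) = 0.02208/0.10377 ≈ 0.2128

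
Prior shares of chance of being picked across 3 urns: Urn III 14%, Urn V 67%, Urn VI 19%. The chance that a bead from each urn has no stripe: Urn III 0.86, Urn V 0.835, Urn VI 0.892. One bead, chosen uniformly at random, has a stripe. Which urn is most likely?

Urn V

Taking complements, P(striped | each) = Urn III 0.14, Urn V 0.165, Urn VI 0.108.
By Bayes' rule, posterior ∝ prior × likelihood:
  Urn III: 0.14 × 0.14 = 0.0196
  Urn V: 0.67 × 0.165 = 0.11055
  Urn VI: 0.19 × 0.108 = 0.02052
Normalizing constant = 0.15067.
Largest term belongs to Urn V, so Urn V is most probable.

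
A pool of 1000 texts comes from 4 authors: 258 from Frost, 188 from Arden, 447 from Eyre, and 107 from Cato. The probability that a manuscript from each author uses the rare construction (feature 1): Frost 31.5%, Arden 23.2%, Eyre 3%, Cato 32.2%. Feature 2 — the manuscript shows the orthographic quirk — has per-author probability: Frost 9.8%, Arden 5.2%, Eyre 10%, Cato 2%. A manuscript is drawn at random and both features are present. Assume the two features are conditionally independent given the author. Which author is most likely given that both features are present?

Frost

Compute prior × likelihood for every hypothesis:
  Frost: 0.258 × 0.315 × 0.098 = 0.00796446
  Arden: 0.188 × 0.232 × 0.052 = 0.002268032
  Eyre: 0.447 × 0.03 × 0.1 = 0.001341
  Cato: 0.107 × 0.322 × 0.02 = 0.00068908
Normalizing constant = 0.012262572.
Largest term belongs to Frost, so Frost is most probable.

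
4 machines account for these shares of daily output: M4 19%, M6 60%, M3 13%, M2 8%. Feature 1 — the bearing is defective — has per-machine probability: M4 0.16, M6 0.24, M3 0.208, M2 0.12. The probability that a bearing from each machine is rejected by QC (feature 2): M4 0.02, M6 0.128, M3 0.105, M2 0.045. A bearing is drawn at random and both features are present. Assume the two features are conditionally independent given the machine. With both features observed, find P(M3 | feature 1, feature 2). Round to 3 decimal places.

Prior × likelihood for each hypothesis:
  M4: 0.19 × 0.16 × 0.02 = 0.000608
  M6: 0.6 × 0.24 × 0.128 = 0.018432
  M3: 0.13 × 0.208 × 0.105 = 0.0028392
  M2: 0.08 × 0.12 × 0.045 = 0.000432
Sum = 0.0223112.
P(M3 | evidence) = 0.0028392 / 0.0223112 ≈ 0.127.

0.127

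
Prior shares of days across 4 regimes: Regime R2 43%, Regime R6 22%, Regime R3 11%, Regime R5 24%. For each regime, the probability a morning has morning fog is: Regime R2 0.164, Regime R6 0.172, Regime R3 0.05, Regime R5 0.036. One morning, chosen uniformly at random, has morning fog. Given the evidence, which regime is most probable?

Regime R2

Prior × likelihood for each hypothesis:
  Regime R2: 0.43 × 0.164 = 0.07052
  Regime R6: 0.22 × 0.172 = 0.03784
  Regime R3: 0.11 × 0.05 = 0.0055
  Regime R5: 0.24 × 0.036 = 0.00864
Normalizing constant = 0.1225.
Largest term belongs to Regime R2, so Regime R2 is most probable.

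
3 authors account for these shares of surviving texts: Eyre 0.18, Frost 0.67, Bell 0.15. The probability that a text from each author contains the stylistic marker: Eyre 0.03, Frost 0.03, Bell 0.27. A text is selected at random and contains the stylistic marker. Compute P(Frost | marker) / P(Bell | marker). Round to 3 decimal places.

Compute prior × likelihood for every hypothesis:
  Eyre: 0.18 × 0.03 = 0.0054
  Frost: 0.67 × 0.03 = 0.0201
  Bell: 0.15 × 0.27 = 0.0405
Sum = 0.066.
The ratio is 0.0201 / 0.0405 (the normalizer cancels) = 0.496.

0.496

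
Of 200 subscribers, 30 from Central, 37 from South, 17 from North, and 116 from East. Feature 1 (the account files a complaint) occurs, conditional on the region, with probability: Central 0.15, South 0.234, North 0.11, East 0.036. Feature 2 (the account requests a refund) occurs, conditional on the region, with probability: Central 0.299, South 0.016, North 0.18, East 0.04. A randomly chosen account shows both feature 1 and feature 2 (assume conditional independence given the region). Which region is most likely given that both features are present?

By Bayes' rule, posterior ∝ prior × likelihood:
  Central: 0.15 × 0.15 × 0.299 = 0.0067275
  South: 0.185 × 0.234 × 0.016 = 0.00069264
  North: 0.085 × 0.11 × 0.18 = 0.001683
  East: 0.58 × 0.036 × 0.04 = 0.0008352
Total = 0.00993834.
Largest term belongs to Central, so Central is most probable.

Central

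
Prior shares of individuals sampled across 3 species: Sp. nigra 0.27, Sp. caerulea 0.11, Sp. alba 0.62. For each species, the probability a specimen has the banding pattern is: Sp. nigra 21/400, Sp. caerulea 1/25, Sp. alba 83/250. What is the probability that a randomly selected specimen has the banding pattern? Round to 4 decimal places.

Compute prior × likelihood for every hypothesis:
  Sp. nigra: 0.27 × 0.0525 = 0.014175
  Sp. caerulea: 0.11 × 0.04 = 0.0044
  Sp. alba: 0.62 × 0.332 = 0.20584
P(banded) = 0.014175 + 0.0044 + 0.20584 = 0.224415 → 0.2244.

0.2244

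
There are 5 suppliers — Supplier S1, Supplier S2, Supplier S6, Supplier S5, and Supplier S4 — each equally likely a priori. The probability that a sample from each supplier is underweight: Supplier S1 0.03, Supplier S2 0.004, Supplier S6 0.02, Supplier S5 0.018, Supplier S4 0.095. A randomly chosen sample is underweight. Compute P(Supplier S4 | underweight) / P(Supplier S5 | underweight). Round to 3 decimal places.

With a uniform prior (1/5 each), posterior ∝ likelihood:
  Supplier S1: 0.03
  Supplier S2: 0.004
  Supplier S6: 0.02
  Supplier S5: 0.018
  Supplier S4: 0.095
Total = 0.167.
The ratio is 0.095 / 0.018 (the normalizer cancels) = 5.278.

5.278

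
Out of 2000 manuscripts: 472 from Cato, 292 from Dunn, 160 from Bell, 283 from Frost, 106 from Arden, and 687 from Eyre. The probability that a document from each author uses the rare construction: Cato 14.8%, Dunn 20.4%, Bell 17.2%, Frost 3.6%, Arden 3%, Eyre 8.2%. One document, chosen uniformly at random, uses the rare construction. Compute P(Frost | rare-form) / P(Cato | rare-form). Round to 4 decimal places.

By Bayes' rule, posterior ∝ prior × likelihood:
  Cato: 0.236 × 0.148 = 0.034928
  Dunn: 0.146 × 0.204 = 0.029784
  Bell: 0.08 × 0.172 = 0.01376
  Frost: 0.1415 × 0.036 = 0.005094
  Arden: 0.053 × 0.03 = 0.00159
  Eyre: 0.3435 × 0.082 = 0.028167
Total = 0.113323.
The ratio is 0.005094 / 0.034928 (the normalizer cancels) = 0.1458.

0.1458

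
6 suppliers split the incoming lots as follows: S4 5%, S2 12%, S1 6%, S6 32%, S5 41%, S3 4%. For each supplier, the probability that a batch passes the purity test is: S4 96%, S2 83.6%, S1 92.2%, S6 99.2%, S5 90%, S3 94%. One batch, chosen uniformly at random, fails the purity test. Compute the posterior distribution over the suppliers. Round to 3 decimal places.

S4 0.028, S2 0.272, S1 0.065, S6 0.035, S5 0.567, S3 0.033

Taking complements, P(off-spec | each) = S4 0.04, S2 0.164, S1 0.078, S6 0.008, S5 0.1, S3 0.06.
By Bayes' rule, posterior ∝ prior × likelihood:
  S4: 0.05 × 0.04 = 0.002
  S2: 0.12 × 0.164 = 0.01968
  S1: 0.06 × 0.078 = 0.00468
  S6: 0.32 × 0.008 = 0.00256
  S5: 0.41 × 0.1 = 0.041
  S3: 0.04 × 0.06 = 0.0024
Normalizing constant = 0.07232.
P(S4 | off-spec) = 0.002/0.07232 ≈ 0.028
P(S2 | off-spec) = 0.01968/0.07232 ≈ 0.272
P(S1 | off-spec) = 0.00468/0.07232 ≈ 0.065
P(S6 | off-spec) = 0.00256/0.07232 ≈ 0.035
P(S5 | off-spec) = 0.041/0.07232 ≈ 0.567
P(S3 | off-spec) = 0.0024/0.07232 ≈ 0.033
(Check: 0.028+0.272+0.065+0.035+0.567+0.033 = 1.000.)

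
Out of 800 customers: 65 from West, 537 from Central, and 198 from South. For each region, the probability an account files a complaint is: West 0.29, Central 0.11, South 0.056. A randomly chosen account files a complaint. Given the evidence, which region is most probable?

Central

Compute prior × likelihood for every hypothesis:
  West: 0.08125 × 0.29 = 0.0235625
  Central: 0.67125 × 0.11 = 0.0738375
  South: 0.2475 × 0.056 = 0.01386
Sum = 0.11126.
Largest term belongs to Central, so Central is most probable.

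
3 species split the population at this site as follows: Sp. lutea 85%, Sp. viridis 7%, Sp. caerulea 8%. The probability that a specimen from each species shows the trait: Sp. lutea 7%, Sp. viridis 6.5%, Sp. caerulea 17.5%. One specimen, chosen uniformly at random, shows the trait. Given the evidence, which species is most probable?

Sp. lutea

By Bayes' rule, posterior ∝ prior × likelihood:
  Sp. lutea: 0.85 × 0.07 = 0.0595
  Sp. viridis: 0.07 × 0.065 = 0.00455
  Sp. caerulea: 0.08 × 0.175 = 0.014
Normalizing constant = 0.07805.
Largest term belongs to Sp. lutea, so Sp. lutea is most probable.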